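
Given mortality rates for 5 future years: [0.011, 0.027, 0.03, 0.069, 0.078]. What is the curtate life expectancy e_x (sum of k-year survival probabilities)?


e_x = sum_{k=1}^{n} k_p_x
k_p_x values:
  1_p_x = 0.989
  2_p_x = 0.962297
  3_p_x = 0.933428
  4_p_x = 0.869022
  5_p_x = 0.801238
e_x = 4.555


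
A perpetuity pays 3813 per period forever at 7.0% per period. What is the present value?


PV = PMT / i
= 3813 / 0.07
= 54471.4286


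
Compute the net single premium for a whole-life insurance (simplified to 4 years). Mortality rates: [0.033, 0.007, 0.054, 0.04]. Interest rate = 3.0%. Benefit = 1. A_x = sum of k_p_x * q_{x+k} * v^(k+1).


v = 0.970874
Year 0: k_p_x=1.0, q=0.033, term=0.032039
Year 1: k_p_x=0.967, q=0.007, term=0.00638
Year 2: k_p_x=0.960231, q=0.054, term=0.047452
Year 3: k_p_x=0.908379, q=0.04, term=0.032283
A_x = 0.1182


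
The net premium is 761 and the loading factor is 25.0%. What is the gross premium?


Gross = net * (1 + loading)
= 761 * (1 + 0.25)
= 761 * 1.25
= 951.25


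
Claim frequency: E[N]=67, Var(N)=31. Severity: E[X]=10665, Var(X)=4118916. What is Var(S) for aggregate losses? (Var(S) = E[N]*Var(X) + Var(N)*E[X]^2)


Var(S) = E[N]*Var(X) + Var(N)*E[X]^2
= 67*4118916 + 31*10665^2
= 275967372 + 3526008975
= 3.8020e+09


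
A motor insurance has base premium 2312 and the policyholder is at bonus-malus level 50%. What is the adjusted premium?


adjusted = base * BM_level / 100
= 2312 * 50 / 100
= 2312 * 0.5
= 1156.0


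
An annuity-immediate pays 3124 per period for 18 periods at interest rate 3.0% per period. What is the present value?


PV = PMT * (1 - (1+i)^(-n)) / i
= 3124 * (1 - (1+0.03)^(-18)) / 0.03
= 3124 * (1 - 0.587395) / 0.03
= 3124 * 13.753513
= 42965.9749


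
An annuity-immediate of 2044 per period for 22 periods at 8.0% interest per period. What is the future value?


FV = PMT * ((1+i)^n - 1) / i
= 2044 * ((1.08)^22 - 1) / 0.08
= 2044 * (5.43654 - 1) / 0.08
= 113353.6075


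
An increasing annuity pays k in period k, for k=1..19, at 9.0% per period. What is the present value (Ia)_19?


(Ia)_n = sum_{k=1}^{n} k * v^k, v = 1/(1+i)
v = 0.917431
Sum computed term by term:
(Ia)_19 = 67.3369


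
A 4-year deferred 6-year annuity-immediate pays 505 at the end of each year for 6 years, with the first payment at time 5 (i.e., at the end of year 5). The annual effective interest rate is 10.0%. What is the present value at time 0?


PV at time 4 of the 6-year annuity-immediate:
a_n = 505 * (1-(1+0.1)^(-6))/0.1 = 2199.4067
Discount back 4 years to time 0:
PV = 2199.4067 * (1+0.1)^(-4)
= 2199.4067 * 0.683013
= 1502.2243


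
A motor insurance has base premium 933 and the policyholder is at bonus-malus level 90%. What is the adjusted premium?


adjusted = base * BM_level / 100
= 933 * 90 / 100
= 933 * 0.9
= 839.7


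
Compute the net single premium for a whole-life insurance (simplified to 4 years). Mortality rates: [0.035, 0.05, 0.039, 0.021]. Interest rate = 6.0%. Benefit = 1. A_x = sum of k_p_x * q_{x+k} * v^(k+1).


v = 0.943396
Year 0: k_p_x=1.0, q=0.035, term=0.033019
Year 1: k_p_x=0.965, q=0.05, term=0.042942
Year 2: k_p_x=0.91675, q=0.039, term=0.030019
Year 3: k_p_x=0.880997, q=0.021, term=0.014654
A_x = 0.1206


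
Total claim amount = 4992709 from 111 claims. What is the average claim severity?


severity = total / number
= 4992709 / 111
= 44979.3604


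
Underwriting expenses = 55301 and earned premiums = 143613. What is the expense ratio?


Expense ratio = expenses / premiums
= 55301 / 143613
= 0.3851


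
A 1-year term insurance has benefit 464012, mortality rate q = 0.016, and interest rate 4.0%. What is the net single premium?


NSP = benefit * q * v
v = 1/(1+i) = 0.961538
NSP = 464012 * 0.016 * 0.961538
= 7138.6462


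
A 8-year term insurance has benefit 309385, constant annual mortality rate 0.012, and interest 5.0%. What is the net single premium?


NSP = benefit * sum_{k=0}^{n-1} k_p_x * q * v^(k+1)
With constant q=0.012, v=0.952381
Sum = 0.074608
NSP = 309385 * 0.074608
= 23082.4797


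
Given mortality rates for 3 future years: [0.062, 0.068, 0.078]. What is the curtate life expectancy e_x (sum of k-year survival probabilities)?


e_x = sum_{k=1}^{n} k_p_x
k_p_x values:
  1_p_x = 0.938
  2_p_x = 0.874216
  3_p_x = 0.806027
e_x = 2.6182


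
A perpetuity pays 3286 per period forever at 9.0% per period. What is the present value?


PV = PMT / i
= 3286 / 0.09
= 36511.1111


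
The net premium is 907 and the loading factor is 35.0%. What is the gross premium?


Gross = net * (1 + loading)
= 907 * (1 + 0.35)
= 907 * 1.35
= 1224.45


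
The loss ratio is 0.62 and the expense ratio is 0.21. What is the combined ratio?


Combined ratio = loss ratio + expense ratio
= 0.62 + 0.21
= 0.83


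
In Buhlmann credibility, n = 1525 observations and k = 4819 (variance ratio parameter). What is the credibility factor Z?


Z = n / (n + k)
= 1525 / (1525 + 4819)
= 1525 / 6344
= 0.2404


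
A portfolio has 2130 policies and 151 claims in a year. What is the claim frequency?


frequency = claims / policies
= 151 / 2130
= 0.0709


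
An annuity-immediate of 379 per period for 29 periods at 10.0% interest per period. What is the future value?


FV = PMT * ((1+i)^n - 1) / i
= 379 * ((1.1)^29 - 1) / 0.1
= 379 * (15.863093 - 1) / 0.1
= 56331.1224


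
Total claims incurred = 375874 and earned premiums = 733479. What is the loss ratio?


Loss ratio = claims / premiums
= 375874 / 733479
= 0.5125


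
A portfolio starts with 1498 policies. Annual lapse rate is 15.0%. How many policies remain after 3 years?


remaining = initial * (1 - lapse)^years
= 1498 * (1 - 0.15)^3
= 1498 * 0.614125
= 919.9592


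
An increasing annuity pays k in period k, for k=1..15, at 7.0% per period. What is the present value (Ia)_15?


(Ia)_n = sum_{k=1}^{n} k * v^k, v = 1/(1+i)
v = 0.934579
Sum computed term by term:
(Ia)_15 = 61.554


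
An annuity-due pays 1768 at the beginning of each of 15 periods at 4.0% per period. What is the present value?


PV_due = PMT * (1-(1+i)^(-n))/i * (1+i)
PV_immediate = 19657.309
PV_due = 19657.309 * 1.04
= 20443.6013


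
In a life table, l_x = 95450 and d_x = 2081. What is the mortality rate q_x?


q_x = d_x / l_x
= 2081 / 95450
= 0.0218


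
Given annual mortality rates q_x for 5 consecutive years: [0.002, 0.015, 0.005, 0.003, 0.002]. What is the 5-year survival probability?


p_k = 1 - q_k for each year
Survival = product of (1 - q_k)
= 0.998 * 0.985 * 0.995 * 0.997 * 0.998
= 0.9732


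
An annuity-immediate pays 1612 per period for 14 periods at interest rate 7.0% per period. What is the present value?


PV = PMT * (1 - (1+i)^(-n)) / i
= 1612 * (1 - (1+0.07)^(-14)) / 0.07
= 1612 * (1 - 0.387817) / 0.07
= 1612 * 8.745468
= 14097.6944


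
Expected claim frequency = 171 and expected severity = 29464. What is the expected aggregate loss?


E[S] = E[N] * E[X]
= 171 * 29464
= 5.0383e+06


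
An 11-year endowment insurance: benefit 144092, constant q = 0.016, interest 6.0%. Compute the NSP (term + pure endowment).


Term component = 16952.9484
Pure endowment = 11_p_x * v^11 * benefit = 0.837425 * 0.526788 * 144092 = 63565.4951
NSP = 80518.4435


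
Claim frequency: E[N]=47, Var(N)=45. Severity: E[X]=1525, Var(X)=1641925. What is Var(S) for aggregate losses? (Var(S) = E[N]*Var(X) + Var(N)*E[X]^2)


Var(S) = E[N]*Var(X) + Var(N)*E[X]^2
= 47*1641925 + 45*1525^2
= 77170475 + 104653125
= 1.8182e+08


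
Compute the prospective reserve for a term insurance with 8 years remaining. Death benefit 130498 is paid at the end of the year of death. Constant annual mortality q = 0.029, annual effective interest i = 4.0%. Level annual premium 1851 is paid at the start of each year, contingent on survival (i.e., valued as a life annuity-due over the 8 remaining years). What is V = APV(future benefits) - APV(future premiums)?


v = 1/(1+i) = 0.961538
APV(future benefits) per unit = sum_{k=0}^{7} k_p_x * q * v^(k+1) = 0.177609
APV(future benefits) = 130498 * 0.177609 = 23177.5817
Life annuity-due factor ä_{x:8} = sum_{k=0}^{7} k_p_x * v^k = 6.369416
APV(future premiums) = 1851 * 6.369416 = 11789.7888
V = 23177.5817 - 11789.7888
= 11387.7929


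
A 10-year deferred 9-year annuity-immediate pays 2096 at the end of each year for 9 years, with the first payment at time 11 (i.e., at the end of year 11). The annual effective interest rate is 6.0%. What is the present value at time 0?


PV at time 10 of the 9-year annuity-immediate:
a_n = 2096 * (1-(1+0.06)^(-9))/0.06 = 14256.347
Discount back 10 years to time 0:
PV = 14256.347 * (1+0.06)^(-10)
= 14256.347 * 0.558395
= 7960.6697


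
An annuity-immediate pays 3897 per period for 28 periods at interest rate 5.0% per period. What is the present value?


PV = PMT * (1 - (1+i)^(-n)) / i
= 3897 * (1 - (1+0.05)^(-28)) / 0.05
= 3897 * (1 - 0.255094) / 0.05
= 3897 * 14.898127
= 58058.0019


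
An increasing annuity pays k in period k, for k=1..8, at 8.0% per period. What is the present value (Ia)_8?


(Ia)_n = sum_{k=1}^{n} k * v^k, v = 1/(1+i)
v = 0.925926
Sum computed term by term:
(Ia)_8 = 23.5527


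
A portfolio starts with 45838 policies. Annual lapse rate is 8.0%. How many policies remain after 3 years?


remaining = initial * (1 - lapse)^years
= 45838 * (1 - 0.08)^3
= 45838 * 0.778688
= 35693.5005


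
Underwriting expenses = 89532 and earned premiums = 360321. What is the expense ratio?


Expense ratio = expenses / premiums
= 89532 / 360321
= 0.2485


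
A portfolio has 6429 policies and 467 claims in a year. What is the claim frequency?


frequency = claims / policies
= 467 / 6429
= 0.0726


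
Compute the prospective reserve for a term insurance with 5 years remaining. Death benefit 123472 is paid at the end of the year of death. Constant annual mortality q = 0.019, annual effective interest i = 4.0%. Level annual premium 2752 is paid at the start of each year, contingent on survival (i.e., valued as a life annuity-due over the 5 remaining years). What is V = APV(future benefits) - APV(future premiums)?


v = 1/(1+i) = 0.961538
APV(future benefits) per unit = sum_{k=0}^{4} k_p_x * q * v^(k+1) = 0.081553
APV(future benefits) = 123472 * 0.081553 = 10069.5569
Life annuity-due factor ä_{x:5} = sum_{k=0}^{4} k_p_x * v^k = 4.463974
APV(future premiums) = 2752 * 4.463974 = 12284.8552
V = 10069.5569 - 12284.8552
= -2215.2984


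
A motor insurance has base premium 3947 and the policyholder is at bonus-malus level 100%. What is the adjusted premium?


adjusted = base * BM_level / 100
= 3947 * 100 / 100
= 3947 * 1.0
= 3947.0


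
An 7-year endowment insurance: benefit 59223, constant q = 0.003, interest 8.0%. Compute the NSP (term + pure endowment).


Term component = 917.5709
Pure endowment = 7_p_x * v^7 * benefit = 0.979188 * 0.58349 * 59223 = 33836.8731
NSP = 34754.444


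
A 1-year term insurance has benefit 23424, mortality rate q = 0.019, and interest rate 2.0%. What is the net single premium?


NSP = benefit * q * v
v = 1/(1+i) = 0.980392
NSP = 23424 * 0.019 * 0.980392
= 436.3294


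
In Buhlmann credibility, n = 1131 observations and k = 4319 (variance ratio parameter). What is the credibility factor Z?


Z = n / (n + k)
= 1131 / (1131 + 4319)
= 1131 / 5450
= 0.2075


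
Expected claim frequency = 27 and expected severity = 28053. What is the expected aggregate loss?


E[S] = E[N] * E[X]
= 27 * 28053
= 757431


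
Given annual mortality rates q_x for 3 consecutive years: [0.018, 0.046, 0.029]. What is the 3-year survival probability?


p_k = 1 - q_k for each year
Survival = product of (1 - q_k)
= 0.982 * 0.954 * 0.971
= 0.9097


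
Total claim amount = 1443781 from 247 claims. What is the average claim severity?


severity = total / number
= 1443781 / 247
= 5845.2672


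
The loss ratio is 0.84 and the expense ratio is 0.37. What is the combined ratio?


Combined ratio = loss ratio + expense ratio
= 0.84 + 0.37
= 1.21


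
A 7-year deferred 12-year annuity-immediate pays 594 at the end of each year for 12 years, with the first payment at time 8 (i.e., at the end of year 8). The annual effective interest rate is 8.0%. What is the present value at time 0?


PV at time 7 of the 12-year annuity-immediate:
a_n = 594 * (1-(1+0.08)^(-12))/0.08 = 4476.4303
Discount back 7 years to time 0:
PV = 4476.4303 * (1+0.08)^(-7)
= 4476.4303 * 0.58349
= 2611.9541


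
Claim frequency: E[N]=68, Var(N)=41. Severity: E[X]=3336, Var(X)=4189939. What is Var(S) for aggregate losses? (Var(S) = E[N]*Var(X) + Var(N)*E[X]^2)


Var(S) = E[N]*Var(X) + Var(N)*E[X]^2
= 68*4189939 + 41*3336^2
= 284915852 + 456284736
= 7.4120e+08


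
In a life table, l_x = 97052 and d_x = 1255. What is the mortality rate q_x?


q_x = d_x / l_x
= 1255 / 97052
= 0.0129


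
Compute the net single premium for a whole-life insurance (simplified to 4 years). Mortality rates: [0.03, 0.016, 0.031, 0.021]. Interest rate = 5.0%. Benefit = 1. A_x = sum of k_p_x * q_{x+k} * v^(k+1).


v = 0.952381
Year 0: k_p_x=1.0, q=0.03, term=0.028571
Year 1: k_p_x=0.97, q=0.016, term=0.014077
Year 2: k_p_x=0.95448, q=0.031, term=0.02556
Year 3: k_p_x=0.924891, q=0.021, term=0.015979
A_x = 0.0842


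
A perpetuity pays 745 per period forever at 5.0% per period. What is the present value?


PV = PMT / i
= 745 / 0.05
= 14900.0


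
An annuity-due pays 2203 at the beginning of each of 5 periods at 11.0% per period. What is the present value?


PV_due = PMT * (1-(1+i)^(-n))/i * (1+i)
PV_immediate = 8142.0611
PV_due = 8142.0611 * 1.11
= 9037.6879


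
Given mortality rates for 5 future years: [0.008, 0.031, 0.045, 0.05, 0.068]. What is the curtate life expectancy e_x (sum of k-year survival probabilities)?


e_x = sum_{k=1}^{n} k_p_x
k_p_x values:
  1_p_x = 0.992
  2_p_x = 0.961248
  3_p_x = 0.917992
  4_p_x = 0.872092
  5_p_x = 0.81279
e_x = 4.5561


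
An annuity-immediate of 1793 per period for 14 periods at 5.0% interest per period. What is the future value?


FV = PMT * ((1+i)^n - 1) / i
= 1793 * ((1.05)^14 - 1) / 0.05
= 1793 * (1.979932 - 1) / 0.05
= 35140.3472


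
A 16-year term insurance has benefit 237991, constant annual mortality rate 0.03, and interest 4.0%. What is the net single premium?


NSP = benefit * sum_{k=0}^{n-1} k_p_x * q * v^(k+1)
With constant q=0.03, v=0.961538
Sum = 0.288019
NSP = 237991 * 0.288019
= 68545.993


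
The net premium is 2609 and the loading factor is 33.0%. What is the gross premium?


Gross = net * (1 + loading)
= 2609 * (1 + 0.33)
= 2609 * 1.33
= 3469.97


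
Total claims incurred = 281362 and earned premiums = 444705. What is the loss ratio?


Loss ratio = claims / premiums
= 281362 / 444705
= 0.6327


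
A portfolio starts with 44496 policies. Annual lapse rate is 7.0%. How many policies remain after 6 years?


remaining = initial * (1 - lapse)^years
= 44496 * (1 - 0.07)^6
= 44496 * 0.64699
= 28788.4752


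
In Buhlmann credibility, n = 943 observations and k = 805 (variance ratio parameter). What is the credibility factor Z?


Z = n / (n + k)
= 943 / (943 + 805)
= 943 / 1748
= 0.5395


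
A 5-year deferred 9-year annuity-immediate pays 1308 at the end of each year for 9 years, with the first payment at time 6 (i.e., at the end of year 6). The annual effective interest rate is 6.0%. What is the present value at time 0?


PV at time 5 of the 9-year annuity-immediate:
a_n = 1308 * (1-(1+0.06)^(-9))/0.06 = 8896.6135
Discount back 5 years to time 0:
PV = 8896.6135 * (1+0.06)^(-5)
= 8896.6135 * 0.747258
= 6648.0671


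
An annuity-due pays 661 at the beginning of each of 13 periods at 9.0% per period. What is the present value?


PV_due = PMT * (1-(1+i)^(-n))/i * (1+i)
PV_immediate = 4948.8435
PV_due = 4948.8435 * 1.09
= 5394.2394


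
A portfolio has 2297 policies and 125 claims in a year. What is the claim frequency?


frequency = claims / policies
= 125 / 2297
= 0.0544


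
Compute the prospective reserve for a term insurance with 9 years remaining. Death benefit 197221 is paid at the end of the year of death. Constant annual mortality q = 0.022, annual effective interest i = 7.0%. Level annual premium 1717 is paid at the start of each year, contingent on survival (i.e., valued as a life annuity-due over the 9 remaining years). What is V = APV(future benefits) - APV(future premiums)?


v = 1/(1+i) = 0.934579
APV(future benefits) per unit = sum_{k=0}^{8} k_p_x * q * v^(k+1) = 0.13266
APV(future benefits) = 197221 * 0.13266 = 26163.2644
Life annuity-due factor ä_{x:9} = sum_{k=0}^{8} k_p_x * v^k = 6.452082
APV(future premiums) = 1717 * 6.452082 = 11078.2246
V = 26163.2644 - 11078.2246
= 15085.0398


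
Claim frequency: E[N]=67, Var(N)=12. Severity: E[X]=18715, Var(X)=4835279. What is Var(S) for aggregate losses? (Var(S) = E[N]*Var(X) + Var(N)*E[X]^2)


Var(S) = E[N]*Var(X) + Var(N)*E[X]^2
= 67*4835279 + 12*18715^2
= 323963693 + 4203014700
= 4.5270e+09


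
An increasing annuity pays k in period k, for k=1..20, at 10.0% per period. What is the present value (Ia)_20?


(Ia)_n = sum_{k=1}^{n} k * v^k, v = 1/(1+i)
v = 0.909091
Sum computed term by term:
(Ia)_20 = 63.9205


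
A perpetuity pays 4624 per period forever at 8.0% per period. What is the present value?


PV = PMT / i
= 4624 / 0.08
= 57800.0


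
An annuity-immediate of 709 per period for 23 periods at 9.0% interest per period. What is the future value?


FV = PMT * ((1+i)^n - 1) / i
= 709 * ((1.09)^23 - 1) / 0.09
= 709 * (7.257874 - 1) / 0.09
= 49298.1445


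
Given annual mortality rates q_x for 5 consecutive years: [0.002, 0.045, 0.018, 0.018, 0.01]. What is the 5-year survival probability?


p_k = 1 - q_k for each year
Survival = product of (1 - q_k)
= 0.998 * 0.955 * 0.982 * 0.982 * 0.99
= 0.9099


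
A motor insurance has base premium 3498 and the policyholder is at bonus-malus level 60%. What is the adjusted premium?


adjusted = base * BM_level / 100
= 3498 * 60 / 100
= 3498 * 0.6
= 2098.8


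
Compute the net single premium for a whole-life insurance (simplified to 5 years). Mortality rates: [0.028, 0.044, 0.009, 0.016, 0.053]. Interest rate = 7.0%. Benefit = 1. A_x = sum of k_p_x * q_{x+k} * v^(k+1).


v = 0.934579
Year 0: k_p_x=1.0, q=0.028, term=0.026168
Year 1: k_p_x=0.972, q=0.044, term=0.037355
Year 2: k_p_x=0.929232, q=0.009, term=0.006827
Year 3: k_p_x=0.920869, q=0.016, term=0.01124
Year 4: k_p_x=0.906135, q=0.053, term=0.034241
A_x = 0.1158


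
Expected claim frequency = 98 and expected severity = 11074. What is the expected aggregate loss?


E[S] = E[N] * E[X]
= 98 * 11074
= 1.0853e+06


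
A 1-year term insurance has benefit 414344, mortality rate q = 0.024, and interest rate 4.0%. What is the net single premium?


NSP = benefit * q * v
v = 1/(1+i) = 0.961538
NSP = 414344 * 0.024 * 0.961538
= 9561.7846


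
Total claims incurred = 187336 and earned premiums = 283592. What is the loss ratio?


Loss ratio = claims / premiums
= 187336 / 283592
= 0.6606


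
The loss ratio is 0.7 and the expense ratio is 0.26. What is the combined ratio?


Combined ratio = loss ratio + expense ratio
= 0.7 + 0.26
= 0.96


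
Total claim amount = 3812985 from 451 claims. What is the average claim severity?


severity = total / number
= 3812985 / 451
= 8454.5122


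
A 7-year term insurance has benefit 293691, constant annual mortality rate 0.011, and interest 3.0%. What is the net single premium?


NSP = benefit * sum_{k=0}^{n-1} k_p_x * q * v^(k+1)
With constant q=0.011, v=0.970874
Sum = 0.066399
NSP = 293691 * 0.066399
= 19500.8479


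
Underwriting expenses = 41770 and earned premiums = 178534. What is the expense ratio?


Expense ratio = expenses / premiums
= 41770 / 178534
= 0.234


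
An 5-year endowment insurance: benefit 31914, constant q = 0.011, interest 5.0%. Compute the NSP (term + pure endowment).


Term component = 1488.4119
Pure endowment = 5_p_x * v^5 * benefit = 0.946197 * 0.783526 * 31914 = 23660.0797
NSP = 25148.4916


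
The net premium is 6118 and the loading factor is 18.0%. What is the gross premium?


Gross = net * (1 + loading)
= 6118 * (1 + 0.18)
= 6118 * 1.18
= 7219.24


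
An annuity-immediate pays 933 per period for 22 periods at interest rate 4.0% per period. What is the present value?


PV = PMT * (1 - (1+i)^(-n)) / i
= 933 * (1 - (1+0.04)^(-22)) / 0.04
= 933 * (1 - 0.421955) / 0.04
= 933 * 14.451115
= 13482.8906


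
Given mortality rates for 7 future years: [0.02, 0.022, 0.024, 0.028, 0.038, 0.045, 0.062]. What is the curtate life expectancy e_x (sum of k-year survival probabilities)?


e_x = sum_{k=1}^{n} k_p_x
k_p_x values:
  1_p_x = 0.98
  2_p_x = 0.95844
  3_p_x = 0.935437
  4_p_x = 0.909245
  5_p_x = 0.874694
  6_p_x = 0.835333
  7_p_x = 0.783542
e_x = 6.2767


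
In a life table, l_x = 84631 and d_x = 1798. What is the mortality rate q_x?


q_x = d_x / l_x
= 1798 / 84631
= 0.0212


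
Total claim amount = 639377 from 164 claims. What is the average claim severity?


severity = total / number
= 639377 / 164
= 3898.6402


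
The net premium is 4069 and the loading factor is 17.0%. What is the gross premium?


Gross = net * (1 + loading)
= 4069 * (1 + 0.17)
= 4069 * 1.17
= 4760.73


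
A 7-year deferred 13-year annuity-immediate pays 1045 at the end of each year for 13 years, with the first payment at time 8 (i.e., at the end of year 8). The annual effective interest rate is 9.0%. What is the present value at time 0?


PV at time 7 of the 13-year annuity-immediate:
a_n = 1045 * (1-(1+0.09)^(-13))/0.09 = 7823.8146
Discount back 7 years to time 0:
PV = 7823.8146 * (1+0.09)^(-7)
= 7823.8146 * 0.547034
= 4279.8945


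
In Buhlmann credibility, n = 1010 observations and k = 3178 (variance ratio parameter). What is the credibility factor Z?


Z = n / (n + k)
= 1010 / (1010 + 3178)
= 1010 / 4188
= 0.2412


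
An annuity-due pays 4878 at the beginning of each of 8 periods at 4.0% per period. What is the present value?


PV_due = PMT * (1-(1+i)^(-n))/i * (1+i)
PV_immediate = 32842.3295
PV_due = 32842.3295 * 1.04
= 34156.0227


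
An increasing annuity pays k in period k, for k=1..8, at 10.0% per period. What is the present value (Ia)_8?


(Ia)_n = sum_{k=1}^{n} k * v^k, v = 1/(1+i)
v = 0.909091
Sum computed term by term:
(Ia)_8 = 21.3636


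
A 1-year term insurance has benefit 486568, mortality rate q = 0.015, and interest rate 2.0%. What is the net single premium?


NSP = benefit * q * v
v = 1/(1+i) = 0.980392
NSP = 486568 * 0.015 * 0.980392
= 7155.4118


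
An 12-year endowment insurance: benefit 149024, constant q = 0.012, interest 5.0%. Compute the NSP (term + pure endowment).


Term component = 14948.3879
Pure endowment = 12_p_x * v^12 * benefit = 0.865134 * 0.556837 * 149024 = 71790.6627
NSP = 86739.0506


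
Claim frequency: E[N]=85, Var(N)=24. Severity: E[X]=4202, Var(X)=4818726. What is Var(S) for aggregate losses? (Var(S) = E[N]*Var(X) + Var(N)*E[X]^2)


Var(S) = E[N]*Var(X) + Var(N)*E[X]^2
= 85*4818726 + 24*4202^2
= 409591710 + 423763296
= 8.3336e+08


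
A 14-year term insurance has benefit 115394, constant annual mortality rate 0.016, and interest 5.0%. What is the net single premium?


NSP = benefit * sum_{k=0}^{n-1} k_p_x * q * v^(k+1)
With constant q=0.016, v=0.952381
Sum = 0.144733
NSP = 115394 * 0.144733
= 16701.2781


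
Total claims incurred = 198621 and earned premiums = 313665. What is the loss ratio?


Loss ratio = claims / premiums
= 198621 / 313665
= 0.6332


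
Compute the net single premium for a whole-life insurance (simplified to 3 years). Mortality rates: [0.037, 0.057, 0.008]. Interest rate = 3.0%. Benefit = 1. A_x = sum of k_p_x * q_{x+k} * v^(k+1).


v = 0.970874
Year 0: k_p_x=1.0, q=0.037, term=0.035922
Year 1: k_p_x=0.963, q=0.057, term=0.05174
Year 2: k_p_x=0.908109, q=0.008, term=0.006648
A_x = 0.0943


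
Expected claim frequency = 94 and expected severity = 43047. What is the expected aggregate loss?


E[S] = E[N] * E[X]
= 94 * 43047
= 4.0464e+06


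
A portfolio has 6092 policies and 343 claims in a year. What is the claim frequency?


frequency = claims / policies
= 343 / 6092
= 0.0563


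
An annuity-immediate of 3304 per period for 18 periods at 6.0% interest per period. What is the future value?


FV = PMT * ((1+i)^n - 1) / i
= 3304 * ((1.06)^18 - 1) / 0.06
= 3304 * (2.854339 - 1) / 0.06
= 102112.276


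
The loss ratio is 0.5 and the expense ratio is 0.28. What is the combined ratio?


Combined ratio = loss ratio + expense ratio
= 0.5 + 0.28
= 0.78


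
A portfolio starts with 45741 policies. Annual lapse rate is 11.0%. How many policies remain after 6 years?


remaining = initial * (1 - lapse)^years
= 45741 * (1 - 0.11)^6
= 45741 * 0.496981
= 22732.4212


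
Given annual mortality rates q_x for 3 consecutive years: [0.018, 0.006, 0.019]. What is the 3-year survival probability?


p_k = 1 - q_k for each year
Survival = product of (1 - q_k)
= 0.982 * 0.994 * 0.981
= 0.9576


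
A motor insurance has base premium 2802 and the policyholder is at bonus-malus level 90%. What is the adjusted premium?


adjusted = base * BM_level / 100
= 2802 * 90 / 100
= 2802 * 0.9
= 2521.8


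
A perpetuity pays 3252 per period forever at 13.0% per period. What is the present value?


PV = PMT / i
= 3252 / 0.13
= 25015.3846


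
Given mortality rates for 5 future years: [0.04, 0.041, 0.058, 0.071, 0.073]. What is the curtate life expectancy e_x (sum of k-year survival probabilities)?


e_x = sum_{k=1}^{n} k_p_x
k_p_x values:
  1_p_x = 0.96
  2_p_x = 0.92064
  3_p_x = 0.867243
  4_p_x = 0.805669
  5_p_x = 0.746855
e_x = 4.3004


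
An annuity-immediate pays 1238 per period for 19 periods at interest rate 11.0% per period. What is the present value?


PV = PMT * (1 - (1+i)^(-n)) / i
= 1238 * (1 - (1+0.11)^(-19)) / 0.11
= 1238 * (1 - 0.137678) / 0.11
= 1238 * 7.839294
= 9705.0462


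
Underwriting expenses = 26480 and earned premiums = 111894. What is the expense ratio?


Expense ratio = expenses / premiums
= 26480 / 111894
= 0.2367


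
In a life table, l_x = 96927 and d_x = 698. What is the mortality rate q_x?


q_x = d_x / l_x
= 698 / 96927
= 0.0072


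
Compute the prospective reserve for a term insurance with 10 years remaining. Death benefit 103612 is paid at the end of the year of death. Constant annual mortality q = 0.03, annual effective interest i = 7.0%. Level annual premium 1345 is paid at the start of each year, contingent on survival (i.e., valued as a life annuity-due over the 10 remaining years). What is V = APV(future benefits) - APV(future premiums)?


v = 1/(1+i) = 0.934579
APV(future benefits) per unit = sum_{k=0}^{9} k_p_x * q * v^(k+1) = 0.187539
APV(future benefits) = 103612 * 0.187539 = 19431.3209
Life annuity-due factor ä_{x:10} = sum_{k=0}^{9} k_p_x * v^k = 6.688901
APV(future premiums) = 1345 * 6.688901 = 8996.5723
V = 19431.3209 - 8996.5723
= 10434.7486


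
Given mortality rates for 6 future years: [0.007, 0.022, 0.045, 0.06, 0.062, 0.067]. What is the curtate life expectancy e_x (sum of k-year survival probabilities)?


e_x = sum_{k=1}^{n} k_p_x
k_p_x values:
  1_p_x = 0.993
  2_p_x = 0.971154
  3_p_x = 0.927452
  4_p_x = 0.871805
  5_p_x = 0.817753
  6_p_x = 0.762964
e_x = 5.3441


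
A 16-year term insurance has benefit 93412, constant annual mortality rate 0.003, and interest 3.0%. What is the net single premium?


NSP = benefit * sum_{k=0}^{n-1} k_p_x * q * v^(k+1)
With constant q=0.003, v=0.970874
Sum = 0.036916
NSP = 93412 * 0.036916
= 3448.4431


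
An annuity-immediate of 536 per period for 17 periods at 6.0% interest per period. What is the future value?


FV = PMT * ((1+i)^n - 1) / i
= 536 * ((1.06)^17 - 1) / 0.06
= 536 * (2.692773 - 1) / 0.06
= 15122.1036


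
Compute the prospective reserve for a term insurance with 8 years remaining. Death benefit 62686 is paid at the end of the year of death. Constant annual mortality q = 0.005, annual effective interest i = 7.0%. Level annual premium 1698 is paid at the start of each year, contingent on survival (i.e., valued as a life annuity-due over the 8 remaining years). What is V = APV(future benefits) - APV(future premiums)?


v = 1/(1+i) = 0.934579
APV(future benefits) per unit = sum_{k=0}^{7} k_p_x * q * v^(k+1) = 0.029391
APV(future benefits) = 62686 * 0.029391 = 1842.4164
Life annuity-due factor ä_{x:8} = sum_{k=0}^{7} k_p_x * v^k = 6.289715
APV(future premiums) = 1698 * 6.289715 = 10679.9368
V = 1842.4164 - 10679.9368
= -8837.5204


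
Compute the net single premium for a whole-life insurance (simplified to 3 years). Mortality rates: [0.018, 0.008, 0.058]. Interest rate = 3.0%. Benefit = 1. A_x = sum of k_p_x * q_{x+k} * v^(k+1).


v = 0.970874
Year 0: k_p_x=1.0, q=0.018, term=0.017476
Year 1: k_p_x=0.982, q=0.008, term=0.007405
Year 2: k_p_x=0.974144, q=0.058, term=0.051706
A_x = 0.0766


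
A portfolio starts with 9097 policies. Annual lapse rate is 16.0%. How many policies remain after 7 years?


remaining = initial * (1 - lapse)^years
= 9097 * (1 - 0.16)^7
= 9097 * 0.29509
= 2684.4369


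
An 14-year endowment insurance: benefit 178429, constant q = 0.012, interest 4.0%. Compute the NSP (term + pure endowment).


Term component = 21095.4557
Pure endowment = 14_p_x * v^14 * benefit = 0.844495 * 0.577475 * 178429 = 87015.3588
NSP = 108110.8145


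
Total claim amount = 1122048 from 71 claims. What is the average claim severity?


severity = total / number
= 1122048 / 71
= 15803.493


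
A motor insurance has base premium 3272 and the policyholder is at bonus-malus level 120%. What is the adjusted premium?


adjusted = base * BM_level / 100
= 3272 * 120 / 100
= 3272 * 1.2
= 3926.4


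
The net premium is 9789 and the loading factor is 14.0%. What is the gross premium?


Gross = net * (1 + loading)
= 9789 * (1 + 0.14)
= 9789 * 1.14
= 11159.46


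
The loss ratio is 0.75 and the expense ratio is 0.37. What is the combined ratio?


Combined ratio = loss ratio + expense ratio
= 0.75 + 0.37
= 1.12


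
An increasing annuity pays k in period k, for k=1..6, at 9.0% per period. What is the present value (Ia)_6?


(Ia)_n = sum_{k=1}^{n} k * v^k, v = 1/(1+i)
v = 0.917431
Sum computed term by term:
(Ia)_6 = 14.5783


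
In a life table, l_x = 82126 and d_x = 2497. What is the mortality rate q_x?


q_x = d_x / l_x
= 2497 / 82126
= 0.0304


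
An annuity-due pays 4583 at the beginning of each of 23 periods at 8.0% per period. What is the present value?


PV_due = PMT * (1-(1+i)^(-n))/i * (1+i)
PV_immediate = 47530.5632
PV_due = 47530.5632 * 1.08
= 51333.0082


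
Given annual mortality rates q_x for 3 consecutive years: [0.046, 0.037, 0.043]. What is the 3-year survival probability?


p_k = 1 - q_k for each year
Survival = product of (1 - q_k)
= 0.954 * 0.963 * 0.957
= 0.8792


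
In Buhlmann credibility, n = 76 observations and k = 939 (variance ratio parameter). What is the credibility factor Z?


Z = n / (n + k)
= 76 / (76 + 939)
= 76 / 1015
= 0.0749


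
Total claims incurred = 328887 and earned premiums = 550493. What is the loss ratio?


Loss ratio = claims / premiums
= 328887 / 550493
= 0.5974


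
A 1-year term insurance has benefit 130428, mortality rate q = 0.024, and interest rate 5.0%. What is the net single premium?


NSP = benefit * q * v
v = 1/(1+i) = 0.952381
NSP = 130428 * 0.024 * 0.952381
= 2981.2114


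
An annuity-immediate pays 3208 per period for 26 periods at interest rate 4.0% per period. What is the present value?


PV = PMT * (1 - (1+i)^(-n)) / i
= 3208 * (1 - (1+0.04)^(-26)) / 0.04
= 3208 * (1 - 0.360689) / 0.04
= 3208 * 15.982769
= 51272.7235


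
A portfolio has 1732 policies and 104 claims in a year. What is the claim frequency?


frequency = claims / policies
= 104 / 1732
= 0.06


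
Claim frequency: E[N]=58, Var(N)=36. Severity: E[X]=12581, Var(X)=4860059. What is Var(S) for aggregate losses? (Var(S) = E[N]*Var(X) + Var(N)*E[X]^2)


Var(S) = E[N]*Var(X) + Var(N)*E[X]^2
= 58*4860059 + 36*12581^2
= 281883422 + 5698136196
= 5.9800e+09


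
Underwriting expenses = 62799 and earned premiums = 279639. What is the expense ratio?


Expense ratio = expenses / premiums
= 62799 / 279639
= 0.2246


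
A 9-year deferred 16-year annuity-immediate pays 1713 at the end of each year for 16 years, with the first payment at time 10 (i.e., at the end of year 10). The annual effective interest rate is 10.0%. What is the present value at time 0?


PV at time 9 of the 16-year annuity-immediate:
a_n = 1713 * (1-(1+0.1)^(-16))/0.1 = 13402.0129
Discount back 9 years to time 0:
PV = 13402.0129 * (1+0.1)^(-9)
= 13402.0129 * 0.424098
= 5683.7618


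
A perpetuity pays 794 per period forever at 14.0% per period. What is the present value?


PV = PMT / i
= 794 / 0.14
= 5671.4286


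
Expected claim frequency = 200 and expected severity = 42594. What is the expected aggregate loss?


E[S] = E[N] * E[X]
= 200 * 42594
= 8.5188e+06


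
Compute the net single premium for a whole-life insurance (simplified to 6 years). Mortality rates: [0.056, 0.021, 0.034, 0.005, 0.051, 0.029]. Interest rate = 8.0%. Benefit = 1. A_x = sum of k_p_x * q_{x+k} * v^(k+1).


v = 0.925926
Year 0: k_p_x=1.0, q=0.056, term=0.051852
Year 1: k_p_x=0.944, q=0.021, term=0.016996
Year 2: k_p_x=0.924176, q=0.034, term=0.024944
Year 3: k_p_x=0.892754, q=0.005, term=0.003281
Year 4: k_p_x=0.88829, q=0.051, term=0.030832
Year 5: k_p_x=0.842987, q=0.029, term=0.015406
A_x = 0.1433


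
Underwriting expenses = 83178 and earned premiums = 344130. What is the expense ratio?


Expense ratio = expenses / premiums
= 83178 / 344130
= 0.2417


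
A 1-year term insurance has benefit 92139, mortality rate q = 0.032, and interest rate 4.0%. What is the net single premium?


NSP = benefit * q * v
v = 1/(1+i) = 0.961538
NSP = 92139 * 0.032 * 0.961538
= 2835.0462


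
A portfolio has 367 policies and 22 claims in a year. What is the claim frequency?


frequency = claims / policies
= 22 / 367
= 0.0599


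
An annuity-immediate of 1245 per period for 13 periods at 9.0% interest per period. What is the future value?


FV = PMT * ((1+i)^n - 1) / i
= 1245 * ((1.09)^13 - 1) / 0.09
= 1245 * (3.065805 - 1) / 0.09
= 28576.9638


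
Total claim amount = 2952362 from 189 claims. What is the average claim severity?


severity = total / number
= 2952362 / 189
= 15620.963


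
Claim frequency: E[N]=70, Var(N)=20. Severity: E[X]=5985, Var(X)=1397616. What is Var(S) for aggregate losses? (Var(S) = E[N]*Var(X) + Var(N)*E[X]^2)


Var(S) = E[N]*Var(X) + Var(N)*E[X]^2
= 70*1397616 + 20*5985^2
= 97833120 + 716404500
= 8.1424e+08


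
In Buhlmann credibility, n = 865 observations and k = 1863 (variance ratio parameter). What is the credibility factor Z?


Z = n / (n + k)
= 865 / (865 + 1863)
= 865 / 2728
= 0.3171


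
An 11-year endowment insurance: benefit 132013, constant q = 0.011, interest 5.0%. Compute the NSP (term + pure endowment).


Term component = 11481.4873
Pure endowment = 11_p_x * v^11 * benefit = 0.88544 * 0.584679 * 132013 = 68342.9338
NSP = 79824.4212


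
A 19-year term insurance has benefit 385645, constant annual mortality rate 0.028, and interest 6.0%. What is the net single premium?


NSP = benefit * sum_{k=0}^{n-1} k_p_x * q * v^(k+1)
With constant q=0.028, v=0.943396
Sum = 0.256873
NSP = 385645 * 0.256873
= 99061.7876


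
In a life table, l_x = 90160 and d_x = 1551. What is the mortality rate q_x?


q_x = d_x / l_x
= 1551 / 90160
= 0.0172


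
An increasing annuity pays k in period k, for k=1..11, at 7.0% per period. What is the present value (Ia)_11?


(Ia)_n = sum_{k=1}^{n} k * v^k, v = 1/(1+i)
v = 0.934579
Sum computed term by term:
(Ia)_11 = 39.9652


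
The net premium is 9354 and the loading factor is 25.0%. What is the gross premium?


Gross = net * (1 + loading)
= 9354 * (1 + 0.25)
= 9354 * 1.25
= 11692.5


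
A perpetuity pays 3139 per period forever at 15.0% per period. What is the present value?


PV = PMT / i
= 3139 / 0.15
= 20926.6667


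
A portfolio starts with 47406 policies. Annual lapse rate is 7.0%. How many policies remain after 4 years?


remaining = initial * (1 - lapse)^years
= 47406 * (1 - 0.07)^4
= 47406 * 0.748052
= 35462.1536


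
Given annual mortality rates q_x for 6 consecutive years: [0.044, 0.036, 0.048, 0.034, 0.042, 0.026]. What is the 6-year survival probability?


p_k = 1 - q_k for each year
Survival = product of (1 - q_k)
= 0.956 * 0.964 * 0.952 * 0.966 * 0.958 * 0.974
= 0.7908


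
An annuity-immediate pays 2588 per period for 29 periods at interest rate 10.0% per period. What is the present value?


PV = PMT * (1 - (1+i)^(-n)) / i
= 2588 * (1 - (1+0.1)^(-29)) / 0.1
= 2588 * (1 - 0.063039) / 0.1
= 2588 * 9.369606
= 24248.5401


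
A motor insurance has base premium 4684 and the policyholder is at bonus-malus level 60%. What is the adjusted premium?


adjusted = base * BM_level / 100
= 4684 * 60 / 100
= 4684 * 0.6
= 2810.4


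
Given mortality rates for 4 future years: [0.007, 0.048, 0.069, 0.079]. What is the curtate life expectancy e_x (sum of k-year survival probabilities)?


e_x = sum_{k=1}^{n} k_p_x
k_p_x values:
  1_p_x = 0.993
  2_p_x = 0.945336
  3_p_x = 0.880108
  4_p_x = 0.810579
e_x = 3.629


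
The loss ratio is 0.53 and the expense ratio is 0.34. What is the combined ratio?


Combined ratio = loss ratio + expense ratio
= 0.53 + 0.34
= 0.87


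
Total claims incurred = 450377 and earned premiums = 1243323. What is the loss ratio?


Loss ratio = claims / premiums
= 450377 / 1243323
= 0.3622


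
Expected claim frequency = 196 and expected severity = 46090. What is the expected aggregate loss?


E[S] = E[N] * E[X]
= 196 * 46090
= 9.0336e+06


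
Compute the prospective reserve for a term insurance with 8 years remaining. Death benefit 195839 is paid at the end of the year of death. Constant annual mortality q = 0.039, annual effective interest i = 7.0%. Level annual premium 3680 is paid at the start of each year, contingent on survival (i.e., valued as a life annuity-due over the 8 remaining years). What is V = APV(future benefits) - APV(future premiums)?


v = 1/(1+i) = 0.934579
APV(future benefits) per unit = sum_{k=0}^{7} k_p_x * q * v^(k+1) = 0.206318
APV(future benefits) = 195839 * 0.206318 = 40405.1641
Life annuity-due factor ä_{x:8} = sum_{k=0}^{7} k_p_x * v^k = 5.660527
APV(future premiums) = 3680 * 5.660527 = 20830.7392
V = 40405.1641 - 20830.7392
= 19574.4249


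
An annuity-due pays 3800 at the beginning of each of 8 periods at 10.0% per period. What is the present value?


PV_due = PMT * (1-(1+i)^(-n))/i * (1+i)
PV_immediate = 20272.7196
PV_due = 20272.7196 * 1.1
= 22299.9915


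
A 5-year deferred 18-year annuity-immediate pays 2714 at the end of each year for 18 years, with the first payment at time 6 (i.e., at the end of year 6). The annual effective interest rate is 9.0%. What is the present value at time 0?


PV at time 5 of the 18-year annuity-immediate:
a_n = 2714 * (1-(1+0.09)^(-18))/0.09 = 23762.7665
Discount back 5 years to time 0:
PV = 23762.7665 * (1+0.09)^(-5)
= 23762.7665 * 0.649931
= 15444.1678


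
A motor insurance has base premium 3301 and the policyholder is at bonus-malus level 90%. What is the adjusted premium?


adjusted = base * BM_level / 100
= 3301 * 90 / 100
= 3301 * 0.9
= 2970.9


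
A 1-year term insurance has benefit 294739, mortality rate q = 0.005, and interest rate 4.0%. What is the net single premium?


NSP = benefit * q * v
v = 1/(1+i) = 0.961538
NSP = 294739 * 0.005 * 0.961538
= 1417.0144
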